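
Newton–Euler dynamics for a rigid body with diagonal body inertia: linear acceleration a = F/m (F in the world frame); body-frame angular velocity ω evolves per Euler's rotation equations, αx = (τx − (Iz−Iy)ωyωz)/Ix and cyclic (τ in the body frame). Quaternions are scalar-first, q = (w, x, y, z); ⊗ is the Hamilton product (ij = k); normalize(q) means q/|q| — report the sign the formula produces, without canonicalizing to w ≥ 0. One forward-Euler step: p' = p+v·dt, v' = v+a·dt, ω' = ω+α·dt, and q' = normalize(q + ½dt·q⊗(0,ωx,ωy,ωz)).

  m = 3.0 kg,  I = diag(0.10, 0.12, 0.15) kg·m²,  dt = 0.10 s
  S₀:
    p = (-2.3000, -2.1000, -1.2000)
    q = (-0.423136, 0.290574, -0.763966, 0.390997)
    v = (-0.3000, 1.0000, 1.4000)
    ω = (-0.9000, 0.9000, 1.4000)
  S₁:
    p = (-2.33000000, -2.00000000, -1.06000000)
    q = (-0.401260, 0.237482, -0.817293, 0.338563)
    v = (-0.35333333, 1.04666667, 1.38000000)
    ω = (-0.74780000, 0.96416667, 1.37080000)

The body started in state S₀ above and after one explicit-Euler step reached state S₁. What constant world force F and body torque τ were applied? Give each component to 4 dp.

ω₁ − ω₀ = (0.15220000, 0.06416667, -0.02920000)
gyro term ω₀×Iω₀ = (0.0378, 0.0630, -0.0162)
applied torque τ = (0.1900, 0.1400, -0.0600)
velocity change Δv = (-0.05333333, 0.04666667, -0.02000000)
applied force F = (-1.6000, 1.4000, -0.6000)

F = (-1.6000, 1.4000, -0.6000)
τ = (0.1900, 0.1400, -0.0600)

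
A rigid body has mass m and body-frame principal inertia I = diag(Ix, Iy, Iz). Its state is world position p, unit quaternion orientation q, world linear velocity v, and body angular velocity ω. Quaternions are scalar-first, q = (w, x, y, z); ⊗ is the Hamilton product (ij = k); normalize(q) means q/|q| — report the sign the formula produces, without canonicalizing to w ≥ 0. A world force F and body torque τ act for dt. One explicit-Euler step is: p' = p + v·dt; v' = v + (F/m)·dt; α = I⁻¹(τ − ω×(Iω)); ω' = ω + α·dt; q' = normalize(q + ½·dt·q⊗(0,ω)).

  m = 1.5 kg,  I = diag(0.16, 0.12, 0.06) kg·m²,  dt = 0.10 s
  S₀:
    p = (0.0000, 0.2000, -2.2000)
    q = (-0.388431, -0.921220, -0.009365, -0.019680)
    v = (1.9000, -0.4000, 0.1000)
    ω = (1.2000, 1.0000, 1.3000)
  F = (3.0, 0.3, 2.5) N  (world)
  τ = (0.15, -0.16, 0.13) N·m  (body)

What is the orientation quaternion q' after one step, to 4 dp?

q' = (-0.3297, -0.9393, 0.0298, -0.0900)

q⊗(0,ω) = (1.1404130, -0.4586117, 0.7855390, -1.4149423)
q + ½dt·q⊗(0,ω), renormalized = (-0.3297, -0.9393, 0.0298, -0.0900)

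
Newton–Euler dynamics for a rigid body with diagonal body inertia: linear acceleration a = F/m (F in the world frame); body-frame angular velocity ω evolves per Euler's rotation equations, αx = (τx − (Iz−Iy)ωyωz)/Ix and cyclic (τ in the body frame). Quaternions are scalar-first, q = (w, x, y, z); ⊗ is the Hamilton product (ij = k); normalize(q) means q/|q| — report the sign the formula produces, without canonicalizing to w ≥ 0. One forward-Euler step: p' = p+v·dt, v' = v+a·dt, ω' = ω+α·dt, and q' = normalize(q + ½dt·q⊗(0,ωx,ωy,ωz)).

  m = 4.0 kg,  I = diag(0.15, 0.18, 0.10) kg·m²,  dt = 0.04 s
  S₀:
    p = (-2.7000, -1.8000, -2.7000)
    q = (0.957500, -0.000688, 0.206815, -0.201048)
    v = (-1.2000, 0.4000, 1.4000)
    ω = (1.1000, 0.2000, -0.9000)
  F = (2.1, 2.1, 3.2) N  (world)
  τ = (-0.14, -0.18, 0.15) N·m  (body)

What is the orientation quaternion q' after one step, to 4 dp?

q' = (0.9527, 0.0175, 0.2061, -0.2227)

Hamilton product q⊗(0,ω) = (-0.2215494, 0.9073261, -0.0302720, -1.0893841)
updated quaternion q' = (0.9527, 0.0175, 0.2061, -0.2227)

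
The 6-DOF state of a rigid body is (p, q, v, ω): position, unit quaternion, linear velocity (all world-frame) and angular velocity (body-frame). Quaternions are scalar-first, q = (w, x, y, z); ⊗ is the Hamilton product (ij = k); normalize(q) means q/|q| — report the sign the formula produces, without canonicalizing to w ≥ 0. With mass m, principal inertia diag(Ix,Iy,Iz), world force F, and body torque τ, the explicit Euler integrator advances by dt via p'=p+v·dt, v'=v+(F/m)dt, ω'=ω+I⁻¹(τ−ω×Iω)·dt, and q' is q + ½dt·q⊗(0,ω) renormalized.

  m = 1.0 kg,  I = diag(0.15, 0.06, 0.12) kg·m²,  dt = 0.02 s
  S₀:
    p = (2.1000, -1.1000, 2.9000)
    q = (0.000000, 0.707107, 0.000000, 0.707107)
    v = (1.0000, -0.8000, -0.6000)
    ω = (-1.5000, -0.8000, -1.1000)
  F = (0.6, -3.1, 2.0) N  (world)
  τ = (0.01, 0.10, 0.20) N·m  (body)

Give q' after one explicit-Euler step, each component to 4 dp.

q' = (0.0184, 0.7126, -0.0028, 0.7013)

2q̇ = q⊗(0,ω) = (1.8384782, 0.5656856, -0.2828428, -0.5656856)
updated quaternion q' = (0.0184, 0.7126, -0.0028, 0.7013)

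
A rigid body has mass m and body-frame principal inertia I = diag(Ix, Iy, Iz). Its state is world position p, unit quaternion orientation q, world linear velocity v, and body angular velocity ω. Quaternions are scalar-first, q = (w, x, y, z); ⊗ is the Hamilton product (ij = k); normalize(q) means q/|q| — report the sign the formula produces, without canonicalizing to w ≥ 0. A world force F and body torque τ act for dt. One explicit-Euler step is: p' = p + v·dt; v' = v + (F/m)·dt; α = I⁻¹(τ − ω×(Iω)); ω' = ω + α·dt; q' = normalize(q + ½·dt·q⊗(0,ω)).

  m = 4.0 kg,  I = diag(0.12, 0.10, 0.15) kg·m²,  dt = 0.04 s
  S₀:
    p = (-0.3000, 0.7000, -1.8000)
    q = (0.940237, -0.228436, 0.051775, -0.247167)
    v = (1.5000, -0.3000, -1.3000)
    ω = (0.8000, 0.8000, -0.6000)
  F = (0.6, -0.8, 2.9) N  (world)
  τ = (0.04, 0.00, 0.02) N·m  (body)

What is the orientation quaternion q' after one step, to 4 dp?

q⊗(0,ω) = (-0.0069714, 0.9188582, 0.4173944, -0.7883110)
updated quaternion q' = (0.9398, -0.2100, 0.0601, -0.2628)

q' = (0.9398, -0.2100, 0.0601, -0.2628)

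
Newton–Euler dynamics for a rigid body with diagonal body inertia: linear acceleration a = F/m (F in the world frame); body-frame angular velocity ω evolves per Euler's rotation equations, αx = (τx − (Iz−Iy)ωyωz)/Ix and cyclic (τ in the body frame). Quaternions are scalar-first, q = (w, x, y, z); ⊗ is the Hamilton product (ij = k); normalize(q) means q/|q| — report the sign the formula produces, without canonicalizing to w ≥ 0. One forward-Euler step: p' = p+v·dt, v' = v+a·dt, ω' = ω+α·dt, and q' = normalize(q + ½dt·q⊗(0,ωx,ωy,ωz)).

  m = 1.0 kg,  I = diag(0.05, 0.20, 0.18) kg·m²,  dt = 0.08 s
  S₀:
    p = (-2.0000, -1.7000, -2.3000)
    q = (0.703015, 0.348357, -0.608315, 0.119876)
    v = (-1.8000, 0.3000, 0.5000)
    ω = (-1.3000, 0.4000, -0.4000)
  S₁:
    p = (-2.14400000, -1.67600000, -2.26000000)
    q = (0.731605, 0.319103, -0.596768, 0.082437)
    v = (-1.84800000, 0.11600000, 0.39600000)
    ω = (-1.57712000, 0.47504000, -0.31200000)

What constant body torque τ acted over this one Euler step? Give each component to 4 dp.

τ = (-0.1700, 0.1200, 0.1200)

ω₁ − ω₀ = (-0.27712000, 0.07504000, 0.08800000)
τ = I·(Δω/dt) + ω₀×(Iω₀) = (-0.1700, 0.1200, 0.1200)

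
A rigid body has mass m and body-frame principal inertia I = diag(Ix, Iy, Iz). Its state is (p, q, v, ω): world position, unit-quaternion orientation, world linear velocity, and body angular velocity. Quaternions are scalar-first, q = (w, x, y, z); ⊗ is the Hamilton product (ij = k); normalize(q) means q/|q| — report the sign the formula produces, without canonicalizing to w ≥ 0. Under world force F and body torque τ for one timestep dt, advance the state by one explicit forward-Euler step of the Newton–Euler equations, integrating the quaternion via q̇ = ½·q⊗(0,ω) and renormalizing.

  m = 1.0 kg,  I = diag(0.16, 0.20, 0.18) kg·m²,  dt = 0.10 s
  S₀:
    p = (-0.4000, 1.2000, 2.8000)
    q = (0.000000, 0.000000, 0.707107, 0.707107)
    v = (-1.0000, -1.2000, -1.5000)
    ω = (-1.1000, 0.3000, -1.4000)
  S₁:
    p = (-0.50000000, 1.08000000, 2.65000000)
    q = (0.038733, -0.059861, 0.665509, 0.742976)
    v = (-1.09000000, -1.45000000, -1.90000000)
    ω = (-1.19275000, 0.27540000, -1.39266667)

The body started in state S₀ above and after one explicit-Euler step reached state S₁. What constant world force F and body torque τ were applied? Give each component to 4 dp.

F = (-0.9000, -2.5000, -4.0000)
τ = (-0.1400, -0.0800, 0.0000)

ω₁ − ω₀ = (-0.09275000, -0.02460000, 0.00733333)
I·α + gyro = (-0.1400, -0.0800, 0.0000)
Δv = v₁−v₀ = (-0.09000000, -0.25000000, -0.40000000)
m·(v₁−v₀)/dt = (-0.9000, -2.5000, -4.0000)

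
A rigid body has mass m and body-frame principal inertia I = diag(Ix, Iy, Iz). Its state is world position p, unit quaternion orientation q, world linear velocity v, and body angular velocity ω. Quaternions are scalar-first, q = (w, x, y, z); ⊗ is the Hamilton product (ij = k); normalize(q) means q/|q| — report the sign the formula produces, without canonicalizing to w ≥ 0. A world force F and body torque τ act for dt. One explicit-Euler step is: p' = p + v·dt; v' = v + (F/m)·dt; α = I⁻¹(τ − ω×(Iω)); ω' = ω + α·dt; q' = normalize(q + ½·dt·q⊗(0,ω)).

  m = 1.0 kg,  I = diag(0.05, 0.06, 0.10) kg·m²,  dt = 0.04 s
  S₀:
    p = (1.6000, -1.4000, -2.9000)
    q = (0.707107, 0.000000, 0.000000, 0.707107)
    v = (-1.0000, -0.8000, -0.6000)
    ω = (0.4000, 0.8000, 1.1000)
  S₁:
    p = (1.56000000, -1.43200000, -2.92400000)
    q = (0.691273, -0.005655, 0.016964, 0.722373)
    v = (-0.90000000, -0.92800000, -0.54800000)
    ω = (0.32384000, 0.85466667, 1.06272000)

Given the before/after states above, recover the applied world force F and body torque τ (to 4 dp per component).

Δv = v₁−v₀ = (0.10000000, -0.12800000, 0.05200000)
m·(v₁−v₀)/dt = (2.5000, -3.2000, 1.3000)
ω₁ − ω₀ = (-0.07616000, 0.05466667, -0.03728000)
gyro term ω₀×Iω₀ = (0.0352, -0.0220, 0.0032)
τ = I·(Δω/dt) + ω₀×(Iω₀) = (-0.0600, 0.0600, -0.0900)

F = (2.5000, -3.2000, 1.3000)
τ = (-0.0600, 0.0600, -0.0900)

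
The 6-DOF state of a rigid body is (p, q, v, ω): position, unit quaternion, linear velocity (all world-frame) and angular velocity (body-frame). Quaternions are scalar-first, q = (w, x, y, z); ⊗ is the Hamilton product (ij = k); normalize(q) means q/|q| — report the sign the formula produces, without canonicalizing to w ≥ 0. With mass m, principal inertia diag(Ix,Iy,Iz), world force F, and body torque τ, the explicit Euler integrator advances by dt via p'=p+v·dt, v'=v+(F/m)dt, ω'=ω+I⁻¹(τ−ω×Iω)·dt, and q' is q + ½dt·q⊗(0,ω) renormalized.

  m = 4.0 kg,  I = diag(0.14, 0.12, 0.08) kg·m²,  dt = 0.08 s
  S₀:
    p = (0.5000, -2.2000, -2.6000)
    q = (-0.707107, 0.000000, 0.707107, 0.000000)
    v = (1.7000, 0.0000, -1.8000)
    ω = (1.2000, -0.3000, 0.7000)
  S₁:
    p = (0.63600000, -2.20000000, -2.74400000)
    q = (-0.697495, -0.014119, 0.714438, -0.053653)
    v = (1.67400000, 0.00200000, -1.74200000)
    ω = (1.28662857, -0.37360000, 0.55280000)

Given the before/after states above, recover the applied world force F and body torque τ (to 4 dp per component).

rate change Δω = (0.08662857, -0.07360000, -0.14720000)
applied torque τ = (0.1600, -0.0600, -0.1400)
Δv = v₁−v₀ = (-0.02600000, 0.00200000, 0.05800000)
applied force F = (-1.3000, 0.1000, 2.9000)

F = (-1.3000, 0.1000, 2.9000)
τ = (0.1600, -0.0600, -0.1400)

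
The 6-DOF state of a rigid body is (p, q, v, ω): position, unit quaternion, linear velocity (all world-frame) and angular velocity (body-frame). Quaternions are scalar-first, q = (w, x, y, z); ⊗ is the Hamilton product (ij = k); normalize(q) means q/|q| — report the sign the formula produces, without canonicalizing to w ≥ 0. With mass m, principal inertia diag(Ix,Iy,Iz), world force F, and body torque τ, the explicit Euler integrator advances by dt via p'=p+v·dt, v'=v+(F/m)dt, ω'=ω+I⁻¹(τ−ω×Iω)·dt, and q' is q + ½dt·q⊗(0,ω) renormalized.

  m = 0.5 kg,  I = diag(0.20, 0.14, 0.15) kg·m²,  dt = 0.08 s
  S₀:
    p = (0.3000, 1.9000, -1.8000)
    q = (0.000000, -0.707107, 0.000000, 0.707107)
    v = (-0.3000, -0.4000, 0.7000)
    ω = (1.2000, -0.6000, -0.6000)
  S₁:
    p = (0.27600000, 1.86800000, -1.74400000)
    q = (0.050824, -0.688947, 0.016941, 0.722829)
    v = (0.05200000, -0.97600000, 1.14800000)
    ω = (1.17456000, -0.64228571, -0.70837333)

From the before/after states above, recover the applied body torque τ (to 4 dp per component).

ω₁ − ω₀ = (-0.02544000, -0.04228571, -0.10837333)
ω₀×(Iω₀) = (0.0036, -0.0360, 0.0432)
τ = I·(Δω/dt) + ω₀×(Iω₀) = (-0.0600, -0.1100, -0.1600)

τ = (-0.0600, -0.1100, -0.1600)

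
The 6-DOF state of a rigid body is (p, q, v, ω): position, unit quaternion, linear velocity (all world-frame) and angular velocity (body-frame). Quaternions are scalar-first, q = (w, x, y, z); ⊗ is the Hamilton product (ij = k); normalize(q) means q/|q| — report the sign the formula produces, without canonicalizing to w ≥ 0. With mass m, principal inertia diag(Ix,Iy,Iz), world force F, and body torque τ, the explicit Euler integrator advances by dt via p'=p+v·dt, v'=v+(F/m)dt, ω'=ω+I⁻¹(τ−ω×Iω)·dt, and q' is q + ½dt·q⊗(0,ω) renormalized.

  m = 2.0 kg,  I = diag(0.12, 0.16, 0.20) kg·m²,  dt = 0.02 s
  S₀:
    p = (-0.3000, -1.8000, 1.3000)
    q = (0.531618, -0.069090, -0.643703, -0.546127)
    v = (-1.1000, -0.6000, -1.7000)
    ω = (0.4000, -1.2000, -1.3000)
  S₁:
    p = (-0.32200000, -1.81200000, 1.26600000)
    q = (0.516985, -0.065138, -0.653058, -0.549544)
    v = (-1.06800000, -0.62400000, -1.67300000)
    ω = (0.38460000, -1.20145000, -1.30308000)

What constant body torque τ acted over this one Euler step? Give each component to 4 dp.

ω₁ − ω₀ = (-0.01540000, -0.00145000, -0.00308000)
precession coupling = (0.0624, 0.0416, -0.0192)
I·α + gyro = (-0.0300, 0.0300, -0.0500)

τ = (-0.0300, 0.0300, -0.0500)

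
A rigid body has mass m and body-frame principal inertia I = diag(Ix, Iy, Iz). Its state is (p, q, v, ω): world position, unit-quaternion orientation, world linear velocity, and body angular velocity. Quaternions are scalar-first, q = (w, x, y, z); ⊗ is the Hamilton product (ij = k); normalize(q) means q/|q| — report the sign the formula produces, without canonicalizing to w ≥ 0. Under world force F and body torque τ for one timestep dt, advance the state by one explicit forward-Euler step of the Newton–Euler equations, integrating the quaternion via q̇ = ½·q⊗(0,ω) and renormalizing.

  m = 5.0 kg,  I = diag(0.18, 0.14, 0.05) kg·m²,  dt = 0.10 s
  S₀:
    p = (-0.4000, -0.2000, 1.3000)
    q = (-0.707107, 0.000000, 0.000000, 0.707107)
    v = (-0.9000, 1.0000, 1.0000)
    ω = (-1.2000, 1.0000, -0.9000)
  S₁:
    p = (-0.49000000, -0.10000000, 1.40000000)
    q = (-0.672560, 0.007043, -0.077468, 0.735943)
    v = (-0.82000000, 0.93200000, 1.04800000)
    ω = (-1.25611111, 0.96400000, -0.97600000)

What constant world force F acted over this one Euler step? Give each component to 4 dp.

Δv = v₁−v₀ = (0.08000000, -0.06800000, 0.04800000)
m·(v₁−v₀)/dt = (4.0000, -3.4000, 2.4000)

F = (4.0000, -3.4000, 2.4000)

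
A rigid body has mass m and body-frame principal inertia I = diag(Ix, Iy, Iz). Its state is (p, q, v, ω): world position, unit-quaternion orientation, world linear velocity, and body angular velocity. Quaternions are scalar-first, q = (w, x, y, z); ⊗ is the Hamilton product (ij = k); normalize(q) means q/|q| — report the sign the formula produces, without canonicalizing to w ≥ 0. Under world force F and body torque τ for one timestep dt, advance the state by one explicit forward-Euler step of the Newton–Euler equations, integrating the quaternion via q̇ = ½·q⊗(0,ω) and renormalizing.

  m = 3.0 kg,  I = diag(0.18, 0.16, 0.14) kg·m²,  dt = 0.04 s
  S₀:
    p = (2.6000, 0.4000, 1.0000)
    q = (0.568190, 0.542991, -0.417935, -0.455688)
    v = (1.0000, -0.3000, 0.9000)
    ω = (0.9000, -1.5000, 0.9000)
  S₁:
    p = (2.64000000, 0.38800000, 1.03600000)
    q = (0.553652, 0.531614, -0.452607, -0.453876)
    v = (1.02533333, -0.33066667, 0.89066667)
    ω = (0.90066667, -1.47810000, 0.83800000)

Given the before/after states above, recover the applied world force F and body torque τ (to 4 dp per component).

v₁ − v₀ = (0.02533333, -0.03066667, -0.00933333)
m·(v₁−v₀)/dt = (1.9000, -2.3000, -0.7000)
rate change Δω = (0.00066667, 0.02190000, -0.06200000)
precession coupling = (0.0270, 0.0324, 0.0270)
I·α + gyro = (0.0300, 0.1200, -0.1900)

F = (1.9000, -2.3000, -0.7000)
τ = (0.0300, 0.1200, -0.1900)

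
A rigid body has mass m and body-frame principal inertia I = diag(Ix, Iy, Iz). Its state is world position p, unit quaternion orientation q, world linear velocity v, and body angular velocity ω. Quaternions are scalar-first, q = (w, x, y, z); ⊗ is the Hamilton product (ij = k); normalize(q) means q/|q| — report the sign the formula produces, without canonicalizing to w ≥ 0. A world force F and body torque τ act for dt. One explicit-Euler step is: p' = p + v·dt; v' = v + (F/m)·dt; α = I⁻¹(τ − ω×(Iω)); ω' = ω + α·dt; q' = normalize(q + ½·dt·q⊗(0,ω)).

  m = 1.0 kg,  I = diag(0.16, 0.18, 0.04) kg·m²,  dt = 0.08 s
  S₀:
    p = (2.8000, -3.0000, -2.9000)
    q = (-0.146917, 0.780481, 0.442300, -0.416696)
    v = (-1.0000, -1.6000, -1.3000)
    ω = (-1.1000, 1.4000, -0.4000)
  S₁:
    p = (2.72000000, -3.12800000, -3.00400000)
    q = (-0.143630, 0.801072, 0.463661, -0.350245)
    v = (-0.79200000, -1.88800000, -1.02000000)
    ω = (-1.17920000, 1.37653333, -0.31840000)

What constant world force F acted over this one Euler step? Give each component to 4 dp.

F = (2.6000, -3.6000, 3.5000)

Δv = v₁−v₀ = (0.20800000, -0.28800000, 0.28000000)
m·(v₁−v₀)/dt = (2.6000, -3.6000, 3.5000)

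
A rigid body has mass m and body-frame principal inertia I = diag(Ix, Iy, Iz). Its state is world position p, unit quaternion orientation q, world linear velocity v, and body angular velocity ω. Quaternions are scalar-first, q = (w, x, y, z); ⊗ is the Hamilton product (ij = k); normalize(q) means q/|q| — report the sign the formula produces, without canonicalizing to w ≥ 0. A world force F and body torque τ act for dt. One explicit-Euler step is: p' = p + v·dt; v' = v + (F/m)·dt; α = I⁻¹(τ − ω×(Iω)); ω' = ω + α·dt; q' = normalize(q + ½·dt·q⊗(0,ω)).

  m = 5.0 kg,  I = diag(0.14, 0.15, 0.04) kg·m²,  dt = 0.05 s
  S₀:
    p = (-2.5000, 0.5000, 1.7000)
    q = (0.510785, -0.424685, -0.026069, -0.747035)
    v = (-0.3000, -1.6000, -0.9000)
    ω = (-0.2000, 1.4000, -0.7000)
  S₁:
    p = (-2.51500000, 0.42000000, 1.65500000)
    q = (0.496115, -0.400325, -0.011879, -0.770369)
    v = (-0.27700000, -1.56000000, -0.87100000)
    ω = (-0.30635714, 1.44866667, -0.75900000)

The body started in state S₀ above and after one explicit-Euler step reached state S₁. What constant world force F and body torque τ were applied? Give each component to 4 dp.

F = (2.3000, 4.0000, 2.9000)
τ = (-0.1900, 0.1600, -0.0500)

ω₁ − ω₀ = (-0.10635714, 0.04866667, -0.05900000)
ω₀×(Iω₀) = (0.1078, 0.0140, -0.0028)
applied torque τ = (-0.1900, 0.1600, -0.0500)
Δv = v₁−v₀ = (0.02300000, 0.04000000, 0.02900000)
applied force F = (2.3000, 4.0000, 2.9000)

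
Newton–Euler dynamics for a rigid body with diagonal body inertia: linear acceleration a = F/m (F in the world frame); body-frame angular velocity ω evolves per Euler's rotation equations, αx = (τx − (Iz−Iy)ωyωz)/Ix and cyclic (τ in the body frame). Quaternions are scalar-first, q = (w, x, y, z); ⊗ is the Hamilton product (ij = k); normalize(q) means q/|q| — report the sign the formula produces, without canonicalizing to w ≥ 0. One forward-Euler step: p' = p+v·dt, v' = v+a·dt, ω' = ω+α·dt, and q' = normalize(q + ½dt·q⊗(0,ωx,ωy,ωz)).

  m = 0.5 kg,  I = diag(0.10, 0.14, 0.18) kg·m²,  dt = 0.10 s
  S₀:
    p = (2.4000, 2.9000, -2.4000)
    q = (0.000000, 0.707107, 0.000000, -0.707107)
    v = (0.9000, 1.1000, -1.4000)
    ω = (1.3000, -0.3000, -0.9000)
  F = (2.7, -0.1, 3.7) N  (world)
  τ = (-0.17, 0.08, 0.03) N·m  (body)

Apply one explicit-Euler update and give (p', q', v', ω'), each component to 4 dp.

p' = (2.4900, 3.0100, -2.5400)
q' = (-0.0775, 0.6943, -0.0141, -0.7154)
v' = (1.4400, 1.0800, -0.6600)
ω' = (1.1192, -0.3097, -0.8747)

a = (5.4000, -0.2000, 7.4000)
p' = p + v·dt = (2.4900, 3.0100, -2.5400)
v' = v + a·dt = (1.4400, 1.0800, -0.6600)
angular accel α = (-1.8080, -0.0971, 0.2533)
ω + α·dt = (1.1192, -0.3097, -0.8747)
2q̇ = q⊗(0,ω) = (-1.5556354, -0.2121321, -0.2828428, -0.2121321)
updated quaternion q' = (-0.0775, 0.6943, -0.0141, -0.7154)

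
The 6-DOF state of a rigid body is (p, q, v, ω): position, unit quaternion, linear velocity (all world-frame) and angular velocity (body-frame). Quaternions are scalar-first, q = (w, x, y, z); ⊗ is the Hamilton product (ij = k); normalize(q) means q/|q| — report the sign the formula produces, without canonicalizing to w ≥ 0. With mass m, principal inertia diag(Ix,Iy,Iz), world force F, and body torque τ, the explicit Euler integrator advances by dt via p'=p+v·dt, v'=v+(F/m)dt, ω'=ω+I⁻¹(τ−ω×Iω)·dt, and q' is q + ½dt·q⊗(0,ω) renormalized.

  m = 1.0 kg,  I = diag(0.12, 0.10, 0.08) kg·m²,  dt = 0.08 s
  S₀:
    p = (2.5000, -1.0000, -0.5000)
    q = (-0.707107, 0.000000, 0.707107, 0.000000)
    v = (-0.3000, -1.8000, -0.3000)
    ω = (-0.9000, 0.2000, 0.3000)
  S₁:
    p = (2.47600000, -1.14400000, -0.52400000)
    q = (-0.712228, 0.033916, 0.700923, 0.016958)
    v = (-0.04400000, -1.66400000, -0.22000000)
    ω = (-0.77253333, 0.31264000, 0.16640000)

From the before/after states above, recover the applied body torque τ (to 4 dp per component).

τ = (0.1900, 0.1300, -0.1300)

rate change Δω = (0.12746667, 0.11264000, -0.13360000)
precession coupling = (-0.0012, -0.0108, 0.0036)
τ = I·(Δω/dt) + ω₀×(Iω₀) = (0.1900, 0.1300, -0.1300)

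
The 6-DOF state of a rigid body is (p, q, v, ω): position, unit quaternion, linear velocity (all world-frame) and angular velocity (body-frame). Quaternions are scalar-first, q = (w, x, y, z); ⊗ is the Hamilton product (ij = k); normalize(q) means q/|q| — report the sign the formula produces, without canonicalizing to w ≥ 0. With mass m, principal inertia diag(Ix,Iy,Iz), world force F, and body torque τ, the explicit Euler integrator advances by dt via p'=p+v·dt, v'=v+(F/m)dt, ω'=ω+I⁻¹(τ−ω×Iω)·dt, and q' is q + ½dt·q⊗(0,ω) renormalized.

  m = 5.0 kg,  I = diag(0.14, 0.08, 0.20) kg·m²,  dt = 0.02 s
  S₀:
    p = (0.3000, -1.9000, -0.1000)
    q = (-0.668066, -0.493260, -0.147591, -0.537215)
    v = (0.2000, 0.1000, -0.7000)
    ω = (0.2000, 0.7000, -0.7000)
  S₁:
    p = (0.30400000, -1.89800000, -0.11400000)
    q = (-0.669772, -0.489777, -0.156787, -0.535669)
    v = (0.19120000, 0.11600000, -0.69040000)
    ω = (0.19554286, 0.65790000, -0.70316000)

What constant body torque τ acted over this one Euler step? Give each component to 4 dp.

Δω = ω₁−ω₀ = (-0.00445714, -0.04210000, -0.00316000)
ω₀×(Iω₀) = (-0.0588, 0.0084, -0.0084)
I·α + gyro = (-0.0900, -0.1600, -0.0400)

τ = (-0.0900, -0.1600, -0.0400)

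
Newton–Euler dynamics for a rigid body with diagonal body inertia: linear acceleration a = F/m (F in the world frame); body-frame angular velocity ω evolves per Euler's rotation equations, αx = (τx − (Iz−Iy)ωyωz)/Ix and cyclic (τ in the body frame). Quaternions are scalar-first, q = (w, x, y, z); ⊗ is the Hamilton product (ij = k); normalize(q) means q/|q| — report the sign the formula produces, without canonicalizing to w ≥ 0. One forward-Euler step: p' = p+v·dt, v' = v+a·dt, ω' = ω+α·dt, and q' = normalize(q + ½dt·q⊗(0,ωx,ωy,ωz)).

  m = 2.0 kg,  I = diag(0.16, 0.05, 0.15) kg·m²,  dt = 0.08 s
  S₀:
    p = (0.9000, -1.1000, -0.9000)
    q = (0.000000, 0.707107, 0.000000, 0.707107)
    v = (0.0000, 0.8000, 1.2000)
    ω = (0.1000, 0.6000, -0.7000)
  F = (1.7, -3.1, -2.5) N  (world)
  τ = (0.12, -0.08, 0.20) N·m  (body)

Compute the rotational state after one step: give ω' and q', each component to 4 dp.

ω' = (0.1810, 0.4731, -0.5898)
q' = (0.0170, 0.6897, 0.0226, 0.7236)

precession coupling ω×(Iω) = (-0.0420, -0.0007, -0.0066)
angular accel α = (1.0125, -1.5860, 1.3773)
ω + α·dt = (0.1810, 0.4731, -0.5898)
q⊗(0,ω) = (0.4242642, -0.4242642, 0.5656856, 0.4242642)
q' = normalize(q + ½dt·q⊗(0,ω)) = (0.0170, 0.6897, 0.0226, 0.7236)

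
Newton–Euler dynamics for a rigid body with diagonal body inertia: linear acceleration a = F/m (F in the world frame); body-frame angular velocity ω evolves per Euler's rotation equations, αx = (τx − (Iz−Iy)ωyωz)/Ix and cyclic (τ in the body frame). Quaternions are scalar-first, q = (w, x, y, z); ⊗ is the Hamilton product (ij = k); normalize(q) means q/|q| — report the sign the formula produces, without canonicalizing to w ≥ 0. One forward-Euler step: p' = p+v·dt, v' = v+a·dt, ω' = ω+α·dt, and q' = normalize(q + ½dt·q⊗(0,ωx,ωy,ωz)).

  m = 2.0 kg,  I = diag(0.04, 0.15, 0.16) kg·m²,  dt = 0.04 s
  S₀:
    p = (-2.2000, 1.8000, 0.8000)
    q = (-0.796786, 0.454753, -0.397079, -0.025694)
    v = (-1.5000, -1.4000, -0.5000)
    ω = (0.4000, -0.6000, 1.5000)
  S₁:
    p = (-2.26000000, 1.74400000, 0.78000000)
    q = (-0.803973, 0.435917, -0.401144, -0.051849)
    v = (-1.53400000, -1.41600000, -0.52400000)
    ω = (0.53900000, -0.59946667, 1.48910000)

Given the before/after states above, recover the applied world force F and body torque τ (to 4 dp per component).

F = (-1.7000, -0.8000, -1.2000)
τ = (0.1300, -0.0700, -0.0700)

rate change Δω = (0.13900000, 0.00053333, -0.01090000)
ω₀×(Iω₀) = (-0.0090, -0.0720, -0.0264)
applied torque τ = (0.1300, -0.0700, -0.0700)
Δv = v₁−v₀ = (-0.03400000, -0.01600000, -0.02400000)
m·(v₁−v₀)/dt = (-1.7000, -0.8000, -1.2000)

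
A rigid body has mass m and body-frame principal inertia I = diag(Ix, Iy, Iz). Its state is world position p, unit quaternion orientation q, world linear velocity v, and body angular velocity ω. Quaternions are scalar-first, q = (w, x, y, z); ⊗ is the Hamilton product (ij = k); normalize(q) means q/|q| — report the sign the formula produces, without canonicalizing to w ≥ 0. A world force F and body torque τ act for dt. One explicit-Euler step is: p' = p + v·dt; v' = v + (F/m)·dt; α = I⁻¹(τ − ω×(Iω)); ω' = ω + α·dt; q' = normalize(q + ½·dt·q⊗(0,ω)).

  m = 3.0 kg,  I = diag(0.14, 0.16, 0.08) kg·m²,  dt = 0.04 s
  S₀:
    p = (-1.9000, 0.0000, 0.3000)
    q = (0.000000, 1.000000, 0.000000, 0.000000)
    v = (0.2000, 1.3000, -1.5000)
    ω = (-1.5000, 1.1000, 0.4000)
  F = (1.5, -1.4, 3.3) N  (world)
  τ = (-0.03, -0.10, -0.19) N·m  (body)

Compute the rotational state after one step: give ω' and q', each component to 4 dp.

ω' = (-1.4985, 1.0840, 0.3215)
q' = (0.0300, 0.9993, -0.0080, 0.0220)

angular accel α = (0.0371, -0.4000, -1.9625)
new body rate ω' = (-1.4985, 1.0840, 0.3215)
q⊗(0,ω) = (1.5000000, 0.0000000, -0.4000000, 1.1000000)
updated quaternion q' = (0.0300, 0.9993, -0.0080, 0.0220)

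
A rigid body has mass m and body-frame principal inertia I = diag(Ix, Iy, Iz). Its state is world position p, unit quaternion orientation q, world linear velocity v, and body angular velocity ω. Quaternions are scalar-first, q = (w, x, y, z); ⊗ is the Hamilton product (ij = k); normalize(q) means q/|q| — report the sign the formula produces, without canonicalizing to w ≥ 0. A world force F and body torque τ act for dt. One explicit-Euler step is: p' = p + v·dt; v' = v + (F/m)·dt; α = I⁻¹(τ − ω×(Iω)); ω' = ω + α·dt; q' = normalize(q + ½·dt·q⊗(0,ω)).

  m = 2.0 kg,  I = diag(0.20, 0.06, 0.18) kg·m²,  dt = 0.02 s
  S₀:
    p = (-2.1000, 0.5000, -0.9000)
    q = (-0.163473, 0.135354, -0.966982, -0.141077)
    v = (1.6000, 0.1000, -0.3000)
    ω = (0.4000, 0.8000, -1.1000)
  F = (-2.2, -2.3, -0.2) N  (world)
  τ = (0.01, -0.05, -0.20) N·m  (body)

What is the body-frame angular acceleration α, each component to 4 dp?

α = (0.5780, -0.6867, -0.8622)

gyro term ω×Iω = (-0.1056, -0.0088, -0.0448)
α = I⁻¹(τ − ω×Iω) = (0.5780, -0.6867, -0.8622)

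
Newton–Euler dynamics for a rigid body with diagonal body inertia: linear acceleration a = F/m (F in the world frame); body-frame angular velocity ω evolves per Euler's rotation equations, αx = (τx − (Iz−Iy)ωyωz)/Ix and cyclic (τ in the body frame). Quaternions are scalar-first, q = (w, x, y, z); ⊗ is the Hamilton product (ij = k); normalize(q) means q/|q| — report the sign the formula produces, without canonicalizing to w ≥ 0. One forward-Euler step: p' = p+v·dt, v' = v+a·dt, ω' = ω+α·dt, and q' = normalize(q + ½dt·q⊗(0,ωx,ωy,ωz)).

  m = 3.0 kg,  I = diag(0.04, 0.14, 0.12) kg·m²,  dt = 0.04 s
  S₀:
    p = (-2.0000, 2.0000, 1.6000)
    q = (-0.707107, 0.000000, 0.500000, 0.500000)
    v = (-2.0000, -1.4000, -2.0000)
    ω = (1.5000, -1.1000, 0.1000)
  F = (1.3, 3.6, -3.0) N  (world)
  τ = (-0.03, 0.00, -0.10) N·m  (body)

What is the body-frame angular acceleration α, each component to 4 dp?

ω×(Iω) gyroscopic = (0.0022, -0.0120, -0.1650)
α = I⁻¹(τ − ω×Iω) = (-0.8050, 0.0857, 0.5417)

α = (-0.8050, 0.0857, 0.5417)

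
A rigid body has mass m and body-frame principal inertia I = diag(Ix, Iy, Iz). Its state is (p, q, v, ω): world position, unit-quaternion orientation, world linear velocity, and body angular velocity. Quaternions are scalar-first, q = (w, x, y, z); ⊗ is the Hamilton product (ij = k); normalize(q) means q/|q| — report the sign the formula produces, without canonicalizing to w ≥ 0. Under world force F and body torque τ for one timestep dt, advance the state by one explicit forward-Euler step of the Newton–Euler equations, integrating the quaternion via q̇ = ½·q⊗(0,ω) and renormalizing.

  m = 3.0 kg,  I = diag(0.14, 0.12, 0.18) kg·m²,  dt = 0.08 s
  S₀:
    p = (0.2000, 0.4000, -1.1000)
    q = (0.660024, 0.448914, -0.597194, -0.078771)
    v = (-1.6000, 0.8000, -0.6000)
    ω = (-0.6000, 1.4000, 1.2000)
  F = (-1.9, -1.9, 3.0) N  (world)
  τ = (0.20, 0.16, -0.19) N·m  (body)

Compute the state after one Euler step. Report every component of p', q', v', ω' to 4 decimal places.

p' = (0.0720, 0.4640, -1.1480)
q' = (0.7059, 0.4076, -0.5782, -0.0362)
v' = (-1.6507, 0.7493, -0.5200)
ω' = (-0.5433, 1.4875, 1.1081)

ω×(Iω) gyroscopic = (0.1008, 0.0288, 0.0168)
(τ − ω×Iω)/I = (0.7086, 1.0933, -1.1489)
new body rate ω' = (-0.5433, 1.4875, 1.1081)
q⊗(0,ω) = (1.1999452, -1.0023678, 0.4325994, 1.0621920)
updated quaternion q' = (0.7059, 0.4076, -0.5782, -0.0362)
linear accel F/m = (-0.6333, -0.6333, 1.0000)
p + v·dt = (0.0720, 0.4640, -1.1480)
v' = v + a·dt = (-1.6507, 0.7493, -0.5200)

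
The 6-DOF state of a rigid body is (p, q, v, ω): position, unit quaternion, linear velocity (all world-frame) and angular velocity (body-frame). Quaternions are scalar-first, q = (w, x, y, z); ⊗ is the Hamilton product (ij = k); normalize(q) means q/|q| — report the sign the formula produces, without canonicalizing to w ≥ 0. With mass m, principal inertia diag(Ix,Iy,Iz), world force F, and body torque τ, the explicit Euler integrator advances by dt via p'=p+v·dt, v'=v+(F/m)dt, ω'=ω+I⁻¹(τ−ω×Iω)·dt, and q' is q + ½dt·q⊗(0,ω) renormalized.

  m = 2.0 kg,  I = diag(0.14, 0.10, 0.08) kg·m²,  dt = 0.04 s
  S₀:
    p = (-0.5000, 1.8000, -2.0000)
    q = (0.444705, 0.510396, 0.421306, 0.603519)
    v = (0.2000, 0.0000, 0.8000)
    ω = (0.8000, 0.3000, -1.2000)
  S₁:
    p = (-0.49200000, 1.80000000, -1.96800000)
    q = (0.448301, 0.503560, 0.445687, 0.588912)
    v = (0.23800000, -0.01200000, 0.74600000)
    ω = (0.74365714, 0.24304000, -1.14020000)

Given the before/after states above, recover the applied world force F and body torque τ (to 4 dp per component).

Δω = ω₁−ω₀ = (-0.05634286, -0.05696000, 0.05980000)
precession coupling = (0.0072, -0.0576, -0.0096)
τ = I·(Δω/dt) + ω₀×(Iω₀) = (-0.1900, -0.2000, 0.1100)
velocity change Δv = (0.03800000, -0.01200000, -0.05400000)
applied force F = (1.9000, -0.6000, -2.7000)

F = (1.9000, -0.6000, -2.7000)
τ = (-0.1900, -0.2000, 0.1100)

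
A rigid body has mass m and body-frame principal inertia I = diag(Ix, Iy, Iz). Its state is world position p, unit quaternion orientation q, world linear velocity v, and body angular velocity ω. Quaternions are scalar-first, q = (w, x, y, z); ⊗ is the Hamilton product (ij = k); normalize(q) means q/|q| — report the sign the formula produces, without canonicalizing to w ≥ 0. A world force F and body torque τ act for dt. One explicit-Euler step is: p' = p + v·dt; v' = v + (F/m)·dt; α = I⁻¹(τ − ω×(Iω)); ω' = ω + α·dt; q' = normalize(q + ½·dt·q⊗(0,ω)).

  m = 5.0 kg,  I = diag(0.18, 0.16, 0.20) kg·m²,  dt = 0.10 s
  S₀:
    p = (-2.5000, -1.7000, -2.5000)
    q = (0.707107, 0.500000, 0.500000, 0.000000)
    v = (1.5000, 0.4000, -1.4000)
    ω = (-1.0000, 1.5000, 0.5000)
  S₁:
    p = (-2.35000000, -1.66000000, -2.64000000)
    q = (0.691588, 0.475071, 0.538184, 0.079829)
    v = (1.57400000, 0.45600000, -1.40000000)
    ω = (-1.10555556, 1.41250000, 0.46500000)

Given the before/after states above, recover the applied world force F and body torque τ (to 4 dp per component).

ω₁ − ω₀ = (-0.10555556, -0.08750000, -0.03500000)
I·α + gyro = (-0.1600, -0.1300, -0.0400)
velocity change Δv = (0.07400000, 0.05600000, 0.00000000)
m·(v₁−v₀)/dt = (3.7000, 2.8000, 0.0000)

F = (3.7000, 2.8000, 0.0000)
τ = (-0.1600, -0.1300, -0.0400)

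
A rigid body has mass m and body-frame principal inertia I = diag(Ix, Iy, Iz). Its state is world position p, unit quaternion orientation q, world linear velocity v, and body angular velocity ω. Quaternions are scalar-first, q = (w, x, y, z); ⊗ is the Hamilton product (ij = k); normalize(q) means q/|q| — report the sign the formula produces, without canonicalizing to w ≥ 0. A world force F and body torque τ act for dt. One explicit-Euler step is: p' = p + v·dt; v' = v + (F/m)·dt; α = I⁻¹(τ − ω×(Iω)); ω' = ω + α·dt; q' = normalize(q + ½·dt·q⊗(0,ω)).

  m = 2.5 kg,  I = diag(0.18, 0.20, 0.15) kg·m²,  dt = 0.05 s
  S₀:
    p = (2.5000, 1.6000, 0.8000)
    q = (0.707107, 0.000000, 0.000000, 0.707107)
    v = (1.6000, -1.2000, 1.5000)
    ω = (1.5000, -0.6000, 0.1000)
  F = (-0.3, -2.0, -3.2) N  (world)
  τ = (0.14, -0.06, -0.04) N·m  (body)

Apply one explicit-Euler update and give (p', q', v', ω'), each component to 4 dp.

p' = (2.5800, 1.5400, 0.8750)
q' = (0.7048, 0.0371, 0.0159, 0.7083)
v' = (1.5940, -1.2400, 1.4360)
ω' = (1.5381, -0.6161, 0.0927)

new position p' = (2.5800, 1.5400, 0.8750)
new velocity v' = (1.5940, -1.2400, 1.4360)
(τ − ω×Iω)/I = (0.7611, -0.3225, -0.1467)
new body rate ω' = (1.5381, -0.6161, 0.0927)
q⊗(0,ω) = (-0.0707107, 1.4849247, 0.6363963, 0.0707107)
q' = normalize(q + ½dt·q⊗(0,ω)) = (0.7048, 0.0371, 0.0159, 0.7083)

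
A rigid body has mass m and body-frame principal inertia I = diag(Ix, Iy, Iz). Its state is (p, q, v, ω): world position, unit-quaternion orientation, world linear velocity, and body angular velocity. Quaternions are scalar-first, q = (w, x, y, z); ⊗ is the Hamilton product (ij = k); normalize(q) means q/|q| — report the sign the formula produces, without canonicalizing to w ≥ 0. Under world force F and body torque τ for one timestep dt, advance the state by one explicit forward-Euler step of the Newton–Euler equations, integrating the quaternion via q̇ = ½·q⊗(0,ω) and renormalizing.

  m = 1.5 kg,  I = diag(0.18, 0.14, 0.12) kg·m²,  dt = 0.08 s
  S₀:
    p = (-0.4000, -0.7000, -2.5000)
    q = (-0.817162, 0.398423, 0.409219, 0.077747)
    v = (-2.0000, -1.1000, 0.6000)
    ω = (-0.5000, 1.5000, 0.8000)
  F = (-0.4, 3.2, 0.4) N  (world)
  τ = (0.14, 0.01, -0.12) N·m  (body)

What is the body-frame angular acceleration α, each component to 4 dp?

α = (0.9111, 0.2429, -1.2500)

gyro term ω×Iω = (-0.0240, -0.0240, 0.0300)
angular accel α = (0.9111, 0.2429, -1.2500)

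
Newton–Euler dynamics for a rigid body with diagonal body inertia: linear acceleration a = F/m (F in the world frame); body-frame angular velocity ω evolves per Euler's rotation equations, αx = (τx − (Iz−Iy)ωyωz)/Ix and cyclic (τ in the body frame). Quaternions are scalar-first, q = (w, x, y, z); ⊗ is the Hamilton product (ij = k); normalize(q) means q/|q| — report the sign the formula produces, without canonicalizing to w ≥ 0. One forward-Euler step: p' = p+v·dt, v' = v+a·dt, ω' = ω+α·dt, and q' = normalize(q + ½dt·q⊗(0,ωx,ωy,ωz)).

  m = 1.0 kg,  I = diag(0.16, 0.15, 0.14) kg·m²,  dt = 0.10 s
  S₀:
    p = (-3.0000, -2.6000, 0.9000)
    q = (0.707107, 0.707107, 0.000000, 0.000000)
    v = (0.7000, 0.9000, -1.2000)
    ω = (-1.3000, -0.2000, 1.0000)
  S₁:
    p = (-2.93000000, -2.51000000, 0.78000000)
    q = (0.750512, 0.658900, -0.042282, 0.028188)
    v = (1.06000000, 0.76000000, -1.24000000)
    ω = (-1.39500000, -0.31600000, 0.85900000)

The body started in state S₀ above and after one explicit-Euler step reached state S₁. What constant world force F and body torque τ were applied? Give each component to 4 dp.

F = (3.6000, -1.4000, -0.4000)
τ = (-0.1500, -0.2000, -0.2000)

Δω = ω₁−ω₀ = (-0.09500000, -0.11600000, -0.14100000)
precession coupling = (0.0020, -0.0260, -0.0026)
I·α + gyro = (-0.1500, -0.2000, -0.2000)
v₁ − v₀ = (0.36000000, -0.14000000, -0.04000000)
F = m·Δv/dt = (3.6000, -1.4000, -0.4000)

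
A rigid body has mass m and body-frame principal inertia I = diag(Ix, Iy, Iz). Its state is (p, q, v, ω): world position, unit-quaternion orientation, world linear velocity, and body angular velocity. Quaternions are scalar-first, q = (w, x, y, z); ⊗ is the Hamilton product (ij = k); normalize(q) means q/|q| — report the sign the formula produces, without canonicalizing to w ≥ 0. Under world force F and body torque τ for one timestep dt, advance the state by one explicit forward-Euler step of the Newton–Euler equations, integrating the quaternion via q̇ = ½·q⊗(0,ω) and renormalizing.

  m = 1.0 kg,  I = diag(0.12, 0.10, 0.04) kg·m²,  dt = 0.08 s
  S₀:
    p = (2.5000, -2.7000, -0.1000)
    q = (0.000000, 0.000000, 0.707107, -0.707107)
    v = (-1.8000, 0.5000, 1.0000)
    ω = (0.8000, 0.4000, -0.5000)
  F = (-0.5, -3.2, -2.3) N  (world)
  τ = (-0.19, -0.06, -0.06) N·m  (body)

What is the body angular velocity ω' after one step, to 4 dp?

precession coupling ω×(Iω) = (0.0120, -0.0320, -0.0064)
α = I⁻¹(τ − ω×Iω) = (-1.6833, -0.2800, -1.3400)
ω' = ω + α·dt = (0.6653, 0.3776, -0.6072)

ω' = (0.6653, 0.3776, -0.6072)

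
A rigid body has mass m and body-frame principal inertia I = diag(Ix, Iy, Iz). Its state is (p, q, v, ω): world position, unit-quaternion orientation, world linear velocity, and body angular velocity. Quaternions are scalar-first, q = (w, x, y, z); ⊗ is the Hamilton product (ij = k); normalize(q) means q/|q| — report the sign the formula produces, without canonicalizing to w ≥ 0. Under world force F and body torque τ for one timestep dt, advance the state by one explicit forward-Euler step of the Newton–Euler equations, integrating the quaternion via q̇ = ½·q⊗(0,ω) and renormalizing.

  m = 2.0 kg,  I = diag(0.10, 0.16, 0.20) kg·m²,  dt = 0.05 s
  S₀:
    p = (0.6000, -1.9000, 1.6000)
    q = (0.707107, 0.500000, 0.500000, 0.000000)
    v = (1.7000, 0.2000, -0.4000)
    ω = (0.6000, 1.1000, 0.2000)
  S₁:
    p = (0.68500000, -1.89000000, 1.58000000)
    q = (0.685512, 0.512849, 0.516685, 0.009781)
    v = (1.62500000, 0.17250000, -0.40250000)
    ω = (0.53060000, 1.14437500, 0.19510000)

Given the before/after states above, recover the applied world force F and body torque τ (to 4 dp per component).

F = (-3.0000, -1.1000, -0.1000)
τ = (-0.1300, 0.1300, 0.0200)

Δv = v₁−v₀ = (-0.07500000, -0.02750000, -0.00250000)
F = m·Δv/dt = (-3.0000, -1.1000, -0.1000)
rate change Δω = (-0.06940000, 0.04437500, -0.00490000)
ω₀×(Iω₀) = (0.0088, -0.0120, 0.0396)
τ = I·(Δω/dt) + ω₀×(Iω₀) = (-0.1300, 0.1300, 0.0200)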